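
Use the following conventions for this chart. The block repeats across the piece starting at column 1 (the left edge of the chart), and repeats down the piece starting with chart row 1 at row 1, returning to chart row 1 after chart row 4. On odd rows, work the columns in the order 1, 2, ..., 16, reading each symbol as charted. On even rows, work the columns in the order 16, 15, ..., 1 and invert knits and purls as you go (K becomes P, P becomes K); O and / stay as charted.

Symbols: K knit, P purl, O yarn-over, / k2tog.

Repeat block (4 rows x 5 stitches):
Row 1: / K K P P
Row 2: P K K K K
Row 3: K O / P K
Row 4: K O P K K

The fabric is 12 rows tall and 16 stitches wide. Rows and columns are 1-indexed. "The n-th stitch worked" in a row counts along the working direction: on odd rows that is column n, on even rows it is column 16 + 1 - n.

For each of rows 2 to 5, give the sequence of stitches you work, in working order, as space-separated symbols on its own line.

Rows as worked:
K P P P P K P P P P K P P P P K
K O / P K K O / P K K O / P K K
P P P K O P P P K O P P P K O P
/ K K P P / K K P P / K K P P /

Derivation:
Row 2: chart row 2, WS - tiled (columns 1-16): P K K K K P K K K K P K K K K P; work from column 16 back to 1 with K<->P swapped.
Row 3: chart row 3, RS - tile across columns 1-16 and work as-is.
Row 4: chart row 4, WS - tiled (columns 1-16): K O P K K K O P K K K O P K K K; work from column 16 back to 1 with K<->P swapped.
Row 5: chart row 1, RS - tile across columns 1-16 and work as-is.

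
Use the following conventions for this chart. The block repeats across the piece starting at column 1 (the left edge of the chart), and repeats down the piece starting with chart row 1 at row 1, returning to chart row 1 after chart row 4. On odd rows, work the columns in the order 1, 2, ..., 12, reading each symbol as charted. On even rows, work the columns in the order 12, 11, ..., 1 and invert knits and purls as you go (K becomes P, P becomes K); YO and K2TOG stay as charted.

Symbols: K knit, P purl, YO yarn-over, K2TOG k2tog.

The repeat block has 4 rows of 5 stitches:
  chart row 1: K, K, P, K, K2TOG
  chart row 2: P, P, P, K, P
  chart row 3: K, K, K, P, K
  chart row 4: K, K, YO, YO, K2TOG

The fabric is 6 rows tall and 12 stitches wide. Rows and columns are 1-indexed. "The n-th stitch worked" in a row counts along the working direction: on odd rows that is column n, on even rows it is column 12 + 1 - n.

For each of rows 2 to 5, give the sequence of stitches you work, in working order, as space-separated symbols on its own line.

Row 2: chart row 2, WS - tiled (columns 1-12): P P P K P P P P K P P P; work from column 12 back to 1 with K<->P swapped.
Row 3: chart row 3, RS - tile across columns 1-12 and work as-is.
Row 4: chart row 4, WS - tiled (columns 1-12): K K YO YO K2TOG K K YO YO K2TOG K K; work from column 12 back to 1 with K<->P swapped.
Row 5: chart row 1, RS - tile across columns 1-12 and work as-is.

Result:
K K K P K K K K P K K K
K K K P K K K K P K K K
P P K2TOG YO YO P P K2TOG YO YO P P
K K P K K2TOG K K P K K2TOG K K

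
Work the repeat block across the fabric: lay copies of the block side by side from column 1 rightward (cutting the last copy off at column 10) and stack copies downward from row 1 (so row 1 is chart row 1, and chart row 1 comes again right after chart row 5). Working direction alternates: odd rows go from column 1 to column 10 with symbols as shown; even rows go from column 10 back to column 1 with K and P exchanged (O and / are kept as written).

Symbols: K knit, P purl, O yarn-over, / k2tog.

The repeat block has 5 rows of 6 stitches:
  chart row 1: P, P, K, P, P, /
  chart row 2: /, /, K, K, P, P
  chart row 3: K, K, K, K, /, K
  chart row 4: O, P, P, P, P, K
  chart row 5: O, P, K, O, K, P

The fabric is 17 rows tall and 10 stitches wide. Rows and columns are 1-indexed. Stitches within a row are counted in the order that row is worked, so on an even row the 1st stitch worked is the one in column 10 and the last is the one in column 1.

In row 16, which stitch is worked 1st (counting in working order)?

Row 16: (16-1) mod 5 = 0, so use chart row 1. Even row -> WS.
Chart row 1 tiled across columns 1-10: P P K P P / P P K P
Wrong side: read the tiled row from column 10 down to 1 and exchange K with P (leave O, /).
Row 16 as worked: K P K K / K K P K K
Stitch 1 in working order -> K

Result:
K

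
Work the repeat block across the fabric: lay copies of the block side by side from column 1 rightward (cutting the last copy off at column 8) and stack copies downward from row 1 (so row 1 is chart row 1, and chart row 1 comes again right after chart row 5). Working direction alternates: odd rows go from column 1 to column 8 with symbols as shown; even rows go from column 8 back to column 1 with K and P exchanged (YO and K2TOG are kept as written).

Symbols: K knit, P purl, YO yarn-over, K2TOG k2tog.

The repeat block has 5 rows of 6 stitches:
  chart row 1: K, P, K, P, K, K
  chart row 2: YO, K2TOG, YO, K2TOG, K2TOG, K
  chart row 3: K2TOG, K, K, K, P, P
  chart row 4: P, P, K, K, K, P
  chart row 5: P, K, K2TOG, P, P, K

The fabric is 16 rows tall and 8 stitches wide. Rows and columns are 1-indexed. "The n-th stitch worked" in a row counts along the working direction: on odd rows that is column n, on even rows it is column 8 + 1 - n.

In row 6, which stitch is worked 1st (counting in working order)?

Stitch:
K

Derivation:
For row 6: chart row = ((6-1) mod 5) + 1 = 1; this is a WS (even) row.
Chart row 1 tiled across columns 1-8: K P K P K K K P
Wrong side: read the tiled row from column 8 down to 1 and exchange K with P (leave YO, K2TOG).
Row 6 as worked: K P P P K P K P
Counting 1 along the worked row gives K.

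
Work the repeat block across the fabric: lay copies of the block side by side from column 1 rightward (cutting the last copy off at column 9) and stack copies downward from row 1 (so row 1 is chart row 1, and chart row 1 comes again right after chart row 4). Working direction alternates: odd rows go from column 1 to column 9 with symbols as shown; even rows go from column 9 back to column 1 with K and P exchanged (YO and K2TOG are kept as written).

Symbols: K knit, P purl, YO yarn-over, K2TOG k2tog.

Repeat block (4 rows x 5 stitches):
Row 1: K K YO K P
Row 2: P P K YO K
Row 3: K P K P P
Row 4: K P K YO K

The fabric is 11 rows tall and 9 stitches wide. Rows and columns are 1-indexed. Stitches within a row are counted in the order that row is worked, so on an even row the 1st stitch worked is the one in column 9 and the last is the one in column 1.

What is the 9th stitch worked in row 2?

For row 2: chart row = ((2-1) mod 4) + 1 = 2; this is a WS (even) row.
Chart row 2 tiled across columns 1-9: P P K YO K P P K YO
WS row: flip the tiled sequence (start at column 9) and apply K<->P; YO and K2TOG stay.
Row 2 as worked: YO P K K P YO P K K
Counting 9 along the worked row gives K.

== STITCH ==
K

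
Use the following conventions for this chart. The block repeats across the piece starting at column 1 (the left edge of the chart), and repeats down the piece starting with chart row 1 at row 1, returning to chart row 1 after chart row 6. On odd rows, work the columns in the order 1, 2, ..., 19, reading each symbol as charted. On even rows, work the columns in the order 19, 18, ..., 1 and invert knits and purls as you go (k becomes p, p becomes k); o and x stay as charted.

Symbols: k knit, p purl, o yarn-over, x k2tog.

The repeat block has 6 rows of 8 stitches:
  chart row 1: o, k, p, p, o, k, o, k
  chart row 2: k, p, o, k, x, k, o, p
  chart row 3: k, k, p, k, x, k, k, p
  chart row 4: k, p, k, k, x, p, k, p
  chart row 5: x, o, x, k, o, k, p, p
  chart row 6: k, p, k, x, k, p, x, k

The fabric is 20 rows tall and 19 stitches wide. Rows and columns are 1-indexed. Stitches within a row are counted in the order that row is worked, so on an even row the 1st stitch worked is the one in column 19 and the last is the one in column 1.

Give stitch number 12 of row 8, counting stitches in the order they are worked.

Result:
k

Derivation:
Row 8: (8-1) mod 6 = 1, so use chart row 2. Even row -> WS.
Chart row 2 tiled across columns 1-19: k p o k x k o p k p o k x k o p k p o
Wrong side: read the tiled row from column 19 down to 1 and exchange k with p (leave o, x).
Row 8 as worked: o k p k o p x p o k p k o p x p o k p
Stitch 12 in working order -> k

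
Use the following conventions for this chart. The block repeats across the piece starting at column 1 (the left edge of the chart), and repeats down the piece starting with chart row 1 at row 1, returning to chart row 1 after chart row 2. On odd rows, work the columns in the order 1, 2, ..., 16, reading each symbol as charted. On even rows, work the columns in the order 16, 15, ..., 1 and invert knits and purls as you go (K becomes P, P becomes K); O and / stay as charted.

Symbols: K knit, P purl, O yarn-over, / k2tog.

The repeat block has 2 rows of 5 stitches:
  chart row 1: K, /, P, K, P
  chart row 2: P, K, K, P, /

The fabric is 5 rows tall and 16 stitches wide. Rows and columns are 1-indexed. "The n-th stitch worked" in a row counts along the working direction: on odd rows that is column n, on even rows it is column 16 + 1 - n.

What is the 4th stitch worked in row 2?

Stitch:
P

Derivation:
Row 2 uses chart row ((2-1) mod 2)+1 = 2. Row 2 is even, so WS.
Chart row 2 tiled across columns 1-16: P K K P / P K K P / P K K P / P
WS row: flip the tiled sequence (start at column 16) and apply K<->P; O and / stay.
Row 2 as worked: K / K P P K / K P P K / K P P K
The 4th stitch worked is P.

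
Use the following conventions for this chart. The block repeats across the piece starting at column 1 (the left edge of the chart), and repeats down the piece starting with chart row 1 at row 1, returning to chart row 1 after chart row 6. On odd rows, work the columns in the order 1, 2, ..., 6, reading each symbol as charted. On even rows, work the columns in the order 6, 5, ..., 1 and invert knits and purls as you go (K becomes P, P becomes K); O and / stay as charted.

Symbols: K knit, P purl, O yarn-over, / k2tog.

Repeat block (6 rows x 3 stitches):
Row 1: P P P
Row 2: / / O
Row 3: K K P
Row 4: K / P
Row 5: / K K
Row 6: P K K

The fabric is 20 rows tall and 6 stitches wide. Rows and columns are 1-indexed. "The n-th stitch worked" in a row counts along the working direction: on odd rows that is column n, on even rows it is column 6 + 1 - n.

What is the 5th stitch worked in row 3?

Result:
K

Derivation:
Row 3: (3-1) mod 6 = 2, so use chart row 3. Odd row -> RS.
Chart row 3 tiled across columns 1-6: K K P K K P
Right side: take the tiled row as-is (worked left to right from column 1).
Counting 5 along the worked row gives K.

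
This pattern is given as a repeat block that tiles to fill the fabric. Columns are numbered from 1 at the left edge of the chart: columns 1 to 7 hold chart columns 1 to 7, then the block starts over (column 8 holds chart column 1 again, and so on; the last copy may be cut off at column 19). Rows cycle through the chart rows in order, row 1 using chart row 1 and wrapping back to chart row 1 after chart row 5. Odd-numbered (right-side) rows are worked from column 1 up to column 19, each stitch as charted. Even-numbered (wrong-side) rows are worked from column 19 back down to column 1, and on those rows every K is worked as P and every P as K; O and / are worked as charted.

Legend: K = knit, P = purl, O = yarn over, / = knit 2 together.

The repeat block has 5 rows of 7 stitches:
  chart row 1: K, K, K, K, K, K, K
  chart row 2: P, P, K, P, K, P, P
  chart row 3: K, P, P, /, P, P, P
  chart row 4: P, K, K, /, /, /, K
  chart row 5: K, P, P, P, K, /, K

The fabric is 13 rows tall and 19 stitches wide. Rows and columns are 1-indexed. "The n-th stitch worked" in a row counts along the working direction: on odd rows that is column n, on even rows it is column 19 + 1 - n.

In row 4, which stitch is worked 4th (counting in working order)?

== STITCH ==
P

Derivation:
Row 4 uses chart row ((4-1) mod 5)+1 = 4. Row 4 is even, so WS.
Chart row 4 tiled across columns 1-19: P K K / / / K P K K / / / K P K K / /
WS row: flip the tiled sequence (start at column 19) and apply K<->P; O and / stay.
Row 4 as worked: / / P P K P / / / P P K P / / / P P K
Counting 4 along the worked row gives P.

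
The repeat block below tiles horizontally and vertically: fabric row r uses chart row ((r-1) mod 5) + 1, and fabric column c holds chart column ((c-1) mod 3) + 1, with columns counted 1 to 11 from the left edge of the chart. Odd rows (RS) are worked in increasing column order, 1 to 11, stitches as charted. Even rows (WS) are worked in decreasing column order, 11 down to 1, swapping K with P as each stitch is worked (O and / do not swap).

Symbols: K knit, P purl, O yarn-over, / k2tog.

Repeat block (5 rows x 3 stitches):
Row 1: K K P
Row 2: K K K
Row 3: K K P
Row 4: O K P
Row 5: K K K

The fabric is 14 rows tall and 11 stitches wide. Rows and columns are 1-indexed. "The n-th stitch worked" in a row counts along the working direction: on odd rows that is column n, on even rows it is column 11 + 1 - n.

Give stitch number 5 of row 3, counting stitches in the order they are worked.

Stitch:
K

Derivation:
Row 3: (3-1) mod 5 = 2, so use chart row 3. Odd row -> RS.
Chart row 3 tiled across columns 1-11: K K P K K P K K P K K
Right side: take the tiled row as-is (worked left to right from column 1).
Counting 5 along the worked row gives K.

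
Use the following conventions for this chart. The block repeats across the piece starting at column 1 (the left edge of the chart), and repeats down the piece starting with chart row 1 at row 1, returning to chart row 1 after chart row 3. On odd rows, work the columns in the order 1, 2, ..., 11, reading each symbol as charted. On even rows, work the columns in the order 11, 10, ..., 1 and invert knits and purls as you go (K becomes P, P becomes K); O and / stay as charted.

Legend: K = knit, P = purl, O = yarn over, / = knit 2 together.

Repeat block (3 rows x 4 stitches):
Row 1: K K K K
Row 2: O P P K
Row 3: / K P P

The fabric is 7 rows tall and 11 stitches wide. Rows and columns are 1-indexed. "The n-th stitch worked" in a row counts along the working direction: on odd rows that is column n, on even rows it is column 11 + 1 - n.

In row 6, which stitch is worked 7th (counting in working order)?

Row 6: (6-1) mod 3 = 2, so use chart row 3. Even row -> WS.
Chart row 3 tiled across columns 1-11: / K P P / K P P / K P
Wrong side: read the tiled row from column 11 down to 1 and exchange K with P (leave O, /).
Row 6 as worked: K P / K K P / K K P /
The 7th stitch worked is /.

== STITCH ==
/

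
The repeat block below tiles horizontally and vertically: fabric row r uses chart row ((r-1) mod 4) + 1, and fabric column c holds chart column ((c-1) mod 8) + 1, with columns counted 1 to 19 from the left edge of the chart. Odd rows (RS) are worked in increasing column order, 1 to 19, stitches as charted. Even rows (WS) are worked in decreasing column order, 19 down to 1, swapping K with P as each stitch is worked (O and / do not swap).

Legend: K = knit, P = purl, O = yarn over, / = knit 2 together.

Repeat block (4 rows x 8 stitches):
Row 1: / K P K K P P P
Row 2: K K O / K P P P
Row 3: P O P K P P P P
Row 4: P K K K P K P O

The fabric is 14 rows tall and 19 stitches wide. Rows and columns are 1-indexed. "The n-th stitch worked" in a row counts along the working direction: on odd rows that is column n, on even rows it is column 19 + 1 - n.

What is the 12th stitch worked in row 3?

Result:
K

Derivation:
Row 3: (3-1) mod 4 = 2, so use chart row 3. Odd row -> RS.
Chart row 3 tiled across columns 1-19: P O P K P P P P P O P K P P P P P O P
Right side: take the tiled row as-is (worked left to right from column 1).
Stitch 12 in working order -> K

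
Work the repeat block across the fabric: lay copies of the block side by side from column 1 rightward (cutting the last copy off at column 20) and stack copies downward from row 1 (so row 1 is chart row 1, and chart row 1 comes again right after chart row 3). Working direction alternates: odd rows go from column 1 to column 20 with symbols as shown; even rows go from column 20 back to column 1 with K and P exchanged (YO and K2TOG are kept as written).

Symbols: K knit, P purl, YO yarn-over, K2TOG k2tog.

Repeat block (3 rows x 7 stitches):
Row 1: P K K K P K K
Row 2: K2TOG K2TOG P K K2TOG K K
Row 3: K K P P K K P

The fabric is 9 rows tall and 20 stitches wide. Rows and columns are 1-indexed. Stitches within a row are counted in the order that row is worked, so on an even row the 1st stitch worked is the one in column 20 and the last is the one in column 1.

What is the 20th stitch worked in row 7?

Result:
K

Derivation:
Row 7 uses chart row ((7-1) mod 3)+1 = 1. Row 7 is odd, so RS.
Chart row 1 tiled across columns 1-20: P K K K P K K P K K K P K K P K K K P K
RS row: no reversal, no swap; stitch n worked = column n.
Counting 20 along the worked row gives K.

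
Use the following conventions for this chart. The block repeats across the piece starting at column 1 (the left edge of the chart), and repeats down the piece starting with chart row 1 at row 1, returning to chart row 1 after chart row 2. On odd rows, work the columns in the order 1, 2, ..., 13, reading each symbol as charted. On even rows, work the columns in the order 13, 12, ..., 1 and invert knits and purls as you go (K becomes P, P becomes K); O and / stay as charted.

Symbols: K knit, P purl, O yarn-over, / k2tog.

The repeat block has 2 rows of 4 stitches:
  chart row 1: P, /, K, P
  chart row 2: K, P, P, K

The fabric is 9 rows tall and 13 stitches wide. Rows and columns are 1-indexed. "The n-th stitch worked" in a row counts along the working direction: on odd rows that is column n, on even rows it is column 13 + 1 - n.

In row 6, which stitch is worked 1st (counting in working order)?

Stitch:
P

Derivation:
Row 6 uses chart row ((6-1) mod 2)+1 = 2. Row 6 is even, so WS.
Chart row 2 tiled across columns 1-13: K P P K K P P K K P P K K
WS: work from column 13 back to column 1 (reverse the tiled row), swapping K<->P (O and / unchanged).
Row 6 as worked: P P K K P P K K P P K K P
Counting 1 along the worked row gives P.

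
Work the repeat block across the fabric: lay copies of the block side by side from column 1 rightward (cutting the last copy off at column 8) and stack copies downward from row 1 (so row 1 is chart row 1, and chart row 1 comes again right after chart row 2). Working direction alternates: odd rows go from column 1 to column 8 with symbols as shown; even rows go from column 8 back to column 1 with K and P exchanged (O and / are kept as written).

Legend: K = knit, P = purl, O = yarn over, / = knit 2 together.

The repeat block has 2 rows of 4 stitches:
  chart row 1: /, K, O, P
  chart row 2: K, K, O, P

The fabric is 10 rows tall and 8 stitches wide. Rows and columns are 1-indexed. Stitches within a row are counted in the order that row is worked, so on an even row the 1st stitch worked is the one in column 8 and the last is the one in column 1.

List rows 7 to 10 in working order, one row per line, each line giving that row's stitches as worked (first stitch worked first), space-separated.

Result:
/ K O P / K O P
K O P P K O P P
/ K O P / K O P
K O P P K O P P

Derivation:
Row 7: chart row 1, RS - tile across columns 1-8 and work as-is.
Row 8: chart row 2, WS - tiled (columns 1-8): K K O P K K O P; work from column 8 back to 1 with K<->P swapped.
Row 9: chart row 1, RS - tile across columns 1-8 and work as-is.
Row 10: chart row 2, WS - tiled (columns 1-8): K K O P K K O P; work from column 8 back to 1 with K<->P swapped.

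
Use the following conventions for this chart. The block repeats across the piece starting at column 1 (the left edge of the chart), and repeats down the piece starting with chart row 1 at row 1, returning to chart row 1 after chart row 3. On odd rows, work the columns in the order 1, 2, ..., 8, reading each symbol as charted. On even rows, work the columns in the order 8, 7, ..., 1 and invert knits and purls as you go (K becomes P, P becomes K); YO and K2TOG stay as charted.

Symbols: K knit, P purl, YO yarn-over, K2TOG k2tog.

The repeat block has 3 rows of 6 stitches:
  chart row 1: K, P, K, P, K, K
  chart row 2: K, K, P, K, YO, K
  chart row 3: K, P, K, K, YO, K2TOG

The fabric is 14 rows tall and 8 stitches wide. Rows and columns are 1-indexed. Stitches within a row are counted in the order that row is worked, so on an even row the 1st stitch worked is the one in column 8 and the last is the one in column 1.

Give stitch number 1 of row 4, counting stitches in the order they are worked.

For row 4: chart row = ((4-1) mod 3) + 1 = 1; this is a WS (even) row.
Chart row 1 tiled across columns 1-8: K P K P K K K P
Wrong side: read the tiled row from column 8 down to 1 and exchange K with P (leave YO, K2TOG).
Row 4 as worked: K P P P K P K P
Counting 1 along the worked row gives K.

Result:
K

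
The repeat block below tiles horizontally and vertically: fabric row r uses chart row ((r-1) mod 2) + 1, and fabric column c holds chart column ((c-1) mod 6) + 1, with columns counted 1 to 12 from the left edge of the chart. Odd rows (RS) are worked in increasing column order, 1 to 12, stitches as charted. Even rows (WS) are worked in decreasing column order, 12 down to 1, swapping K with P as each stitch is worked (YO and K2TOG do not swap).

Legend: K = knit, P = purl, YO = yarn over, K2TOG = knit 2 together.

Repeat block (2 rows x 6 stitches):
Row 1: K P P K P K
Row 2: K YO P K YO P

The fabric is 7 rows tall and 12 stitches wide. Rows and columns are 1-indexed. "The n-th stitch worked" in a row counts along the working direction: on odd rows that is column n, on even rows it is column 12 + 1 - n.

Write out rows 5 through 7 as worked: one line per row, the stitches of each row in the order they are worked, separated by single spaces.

Row 5: chart row 1, RS - tile across columns 1-12 and work as-is.
Row 6: chart row 2, WS - tiled (columns 1-12): K YO P K YO P K YO P K YO P; work from column 12 back to 1 with K<->P swapped.
Row 7: chart row 1, RS - tile across columns 1-12 and work as-is.

== ROWS AS WORKED ==
K P P K P K K P P K P K
K YO P K YO P K YO P K YO P
K P P K P K K P P K P K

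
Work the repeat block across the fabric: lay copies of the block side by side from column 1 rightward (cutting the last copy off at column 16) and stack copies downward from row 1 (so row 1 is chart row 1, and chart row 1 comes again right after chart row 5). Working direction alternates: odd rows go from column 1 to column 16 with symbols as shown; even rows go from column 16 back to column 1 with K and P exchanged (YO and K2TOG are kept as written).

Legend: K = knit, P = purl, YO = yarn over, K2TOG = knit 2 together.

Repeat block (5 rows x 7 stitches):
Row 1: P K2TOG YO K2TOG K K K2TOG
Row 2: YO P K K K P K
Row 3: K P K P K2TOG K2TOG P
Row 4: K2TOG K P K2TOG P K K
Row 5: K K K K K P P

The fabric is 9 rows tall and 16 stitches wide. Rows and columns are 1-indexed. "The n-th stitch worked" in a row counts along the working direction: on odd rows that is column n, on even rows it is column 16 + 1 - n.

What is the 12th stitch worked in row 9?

== STITCH ==
P

Derivation:
For row 9: chart row = ((9-1) mod 5) + 1 = 4; this is a RS (odd) row.
Chart row 4 tiled across columns 1-16: K2TOG K P K2TOG P K K K2TOG K P K2TOG P K K K2TOG K
Right side: take the tiled row as-is (worked left to right from column 1).
Stitch 12 in working order -> P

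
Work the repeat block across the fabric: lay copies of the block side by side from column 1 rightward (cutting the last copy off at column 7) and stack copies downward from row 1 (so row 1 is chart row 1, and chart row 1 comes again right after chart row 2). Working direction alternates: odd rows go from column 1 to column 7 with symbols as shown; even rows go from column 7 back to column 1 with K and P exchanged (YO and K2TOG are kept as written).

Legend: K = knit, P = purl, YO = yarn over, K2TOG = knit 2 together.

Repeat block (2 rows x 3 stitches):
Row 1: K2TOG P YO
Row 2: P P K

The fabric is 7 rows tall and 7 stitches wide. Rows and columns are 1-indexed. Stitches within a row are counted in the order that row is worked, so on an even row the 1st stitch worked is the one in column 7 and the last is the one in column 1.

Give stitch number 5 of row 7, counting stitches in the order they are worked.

For row 7: chart row = ((7-1) mod 2) + 1 = 1; this is a RS (odd) row.
Chart row 1 tiled across columns 1-7: K2TOG P YO K2TOG P YO K2TOG
RS row: no reversal, no swap; stitch n worked = column n.
Counting 5 along the worked row gives P.

Result:
P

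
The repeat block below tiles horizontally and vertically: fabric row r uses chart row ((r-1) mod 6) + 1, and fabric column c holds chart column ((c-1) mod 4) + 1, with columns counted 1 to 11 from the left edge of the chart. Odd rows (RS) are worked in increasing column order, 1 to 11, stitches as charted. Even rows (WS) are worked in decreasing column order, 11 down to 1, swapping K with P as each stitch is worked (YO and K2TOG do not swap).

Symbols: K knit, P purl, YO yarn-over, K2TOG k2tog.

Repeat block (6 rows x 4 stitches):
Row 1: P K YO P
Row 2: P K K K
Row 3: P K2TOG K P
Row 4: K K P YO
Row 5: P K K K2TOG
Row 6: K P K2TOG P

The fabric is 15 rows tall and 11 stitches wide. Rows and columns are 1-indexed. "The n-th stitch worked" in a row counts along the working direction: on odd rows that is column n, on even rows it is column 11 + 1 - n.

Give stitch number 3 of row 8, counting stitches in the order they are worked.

Stitch:
K

Derivation:
For row 8: chart row = ((8-1) mod 6) + 1 = 2; this is a WS (even) row.
Chart row 2 tiled across columns 1-11: P K K K P K K K P K K
Wrong side: read the tiled row from column 11 down to 1 and exchange K with P (leave YO, K2TOG).
Row 8 as worked: P P K P P P K P P P K
Counting 3 along the worked row gives K.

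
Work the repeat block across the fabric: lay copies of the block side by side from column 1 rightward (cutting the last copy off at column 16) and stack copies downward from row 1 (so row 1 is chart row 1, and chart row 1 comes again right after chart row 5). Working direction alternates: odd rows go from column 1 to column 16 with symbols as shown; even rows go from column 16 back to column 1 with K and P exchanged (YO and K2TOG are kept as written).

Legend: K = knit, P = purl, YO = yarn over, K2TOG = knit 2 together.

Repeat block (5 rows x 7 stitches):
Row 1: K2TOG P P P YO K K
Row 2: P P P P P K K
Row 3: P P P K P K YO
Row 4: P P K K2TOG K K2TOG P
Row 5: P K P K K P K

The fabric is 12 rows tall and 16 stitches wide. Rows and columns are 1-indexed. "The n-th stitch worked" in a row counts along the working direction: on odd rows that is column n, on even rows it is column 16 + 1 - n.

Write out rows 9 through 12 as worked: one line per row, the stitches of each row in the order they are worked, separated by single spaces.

Row 9: chart row 4, RS - tile across columns 1-16 and work as-is.
Row 10: chart row 5, WS - tiled (columns 1-16): P K P K K P K P K P K K P K P K; work from column 16 back to 1 with K<->P swapped.
Row 11: chart row 1, RS - tile across columns 1-16 and work as-is.
Row 12: chart row 2, WS - tiled (columns 1-16): P P P P P K K P P P P P K K P P; work from column 16 back to 1 with K<->P swapped.

Result:
P P K K2TOG K K2TOG P P P K K2TOG K K2TOG P P P
P K P K P P K P K P K P P K P K
K2TOG P P P YO K K K2TOG P P P YO K K K2TOG P
K K P P K K K K K P P K K K K K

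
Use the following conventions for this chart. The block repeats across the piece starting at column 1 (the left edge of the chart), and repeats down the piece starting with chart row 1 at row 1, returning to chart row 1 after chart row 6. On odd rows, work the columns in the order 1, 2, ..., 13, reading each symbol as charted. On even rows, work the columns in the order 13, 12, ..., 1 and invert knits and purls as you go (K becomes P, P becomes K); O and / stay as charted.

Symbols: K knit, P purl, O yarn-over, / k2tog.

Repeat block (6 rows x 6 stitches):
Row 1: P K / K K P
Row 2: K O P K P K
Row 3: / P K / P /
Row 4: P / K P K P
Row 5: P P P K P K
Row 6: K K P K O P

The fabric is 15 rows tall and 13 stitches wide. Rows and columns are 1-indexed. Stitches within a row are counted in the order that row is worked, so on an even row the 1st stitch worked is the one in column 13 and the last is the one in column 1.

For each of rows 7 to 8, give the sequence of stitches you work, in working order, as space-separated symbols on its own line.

Result:
P K / K K P P K / K K P P
P P K P K O P P K P K O P

Derivation:
Row 7: chart row 1, RS - tile across columns 1-13 and work as-is.
Row 8: chart row 2, WS - tiled (columns 1-13): K O P K P K K O P K P K K; work from column 13 back to 1 with K<->P swapped.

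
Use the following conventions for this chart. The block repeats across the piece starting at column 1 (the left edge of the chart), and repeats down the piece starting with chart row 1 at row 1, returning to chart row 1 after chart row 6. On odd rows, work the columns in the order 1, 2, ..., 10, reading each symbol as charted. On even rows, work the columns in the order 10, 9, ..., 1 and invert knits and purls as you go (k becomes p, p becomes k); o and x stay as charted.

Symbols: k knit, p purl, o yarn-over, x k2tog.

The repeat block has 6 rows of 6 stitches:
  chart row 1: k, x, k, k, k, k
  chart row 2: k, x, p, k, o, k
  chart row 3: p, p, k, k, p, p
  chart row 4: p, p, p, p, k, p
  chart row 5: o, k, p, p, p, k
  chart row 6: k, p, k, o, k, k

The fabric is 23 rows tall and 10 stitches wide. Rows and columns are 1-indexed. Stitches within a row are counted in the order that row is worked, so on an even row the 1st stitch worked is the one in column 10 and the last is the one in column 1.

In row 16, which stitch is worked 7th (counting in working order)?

== STITCH ==
k

Derivation:
Row 16 uses chart row ((16-1) mod 6)+1 = 4. Row 16 is even, so WS.
Chart row 4 tiled across columns 1-10: p p p p k p p p p p
WS: work from column 10 back to column 1 (reverse the tiled row), swapping k<->p (o and x unchanged).
Row 16 as worked: k k k k k p k k k k
Stitch 7 in working order -> k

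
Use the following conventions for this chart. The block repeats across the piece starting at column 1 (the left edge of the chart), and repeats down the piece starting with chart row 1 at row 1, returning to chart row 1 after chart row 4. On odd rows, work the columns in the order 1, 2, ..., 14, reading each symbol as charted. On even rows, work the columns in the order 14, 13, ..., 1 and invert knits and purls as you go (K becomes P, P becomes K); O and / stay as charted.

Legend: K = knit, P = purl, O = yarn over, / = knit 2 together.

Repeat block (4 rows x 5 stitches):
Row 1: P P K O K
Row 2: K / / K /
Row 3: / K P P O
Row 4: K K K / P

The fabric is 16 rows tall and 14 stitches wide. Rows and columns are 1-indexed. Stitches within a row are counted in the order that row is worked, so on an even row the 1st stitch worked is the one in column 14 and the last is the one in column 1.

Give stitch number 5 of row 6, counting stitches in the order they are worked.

For row 6: chart row = ((6-1) mod 4) + 1 = 2; this is a WS (even) row.
Chart row 2 tiled across columns 1-14: K / / K / K / / K / K / / K
WS: work from column 14 back to column 1 (reverse the tiled row), swapping K<->P (O and / unchanged).
Row 6 as worked: P / / P / P / / P / P / / P
The 5th stitch worked is /.

Stitch:
/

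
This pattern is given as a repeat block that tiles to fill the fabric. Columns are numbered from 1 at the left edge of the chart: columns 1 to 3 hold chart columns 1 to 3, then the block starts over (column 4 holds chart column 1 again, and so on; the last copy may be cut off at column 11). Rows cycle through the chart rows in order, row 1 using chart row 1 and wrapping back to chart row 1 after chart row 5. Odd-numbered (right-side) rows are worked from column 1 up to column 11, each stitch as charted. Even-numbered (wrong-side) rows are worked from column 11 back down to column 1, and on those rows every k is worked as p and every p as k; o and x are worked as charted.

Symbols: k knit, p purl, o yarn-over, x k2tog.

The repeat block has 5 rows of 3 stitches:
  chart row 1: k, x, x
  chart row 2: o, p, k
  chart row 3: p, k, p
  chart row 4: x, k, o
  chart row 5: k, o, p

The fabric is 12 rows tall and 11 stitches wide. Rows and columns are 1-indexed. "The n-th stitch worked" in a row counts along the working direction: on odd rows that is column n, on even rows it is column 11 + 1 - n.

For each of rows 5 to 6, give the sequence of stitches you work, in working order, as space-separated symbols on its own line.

Result:
k o p k o p k o p k o
x p x x p x x p x x p

Derivation:
Row 5: chart row 5, RS - tile across columns 1-11 and work as-is.
Row 6: chart row 1, WS - tiled (columns 1-11): k x x k x x k x x k x; work from column 11 back to 1 with k<->p swapped.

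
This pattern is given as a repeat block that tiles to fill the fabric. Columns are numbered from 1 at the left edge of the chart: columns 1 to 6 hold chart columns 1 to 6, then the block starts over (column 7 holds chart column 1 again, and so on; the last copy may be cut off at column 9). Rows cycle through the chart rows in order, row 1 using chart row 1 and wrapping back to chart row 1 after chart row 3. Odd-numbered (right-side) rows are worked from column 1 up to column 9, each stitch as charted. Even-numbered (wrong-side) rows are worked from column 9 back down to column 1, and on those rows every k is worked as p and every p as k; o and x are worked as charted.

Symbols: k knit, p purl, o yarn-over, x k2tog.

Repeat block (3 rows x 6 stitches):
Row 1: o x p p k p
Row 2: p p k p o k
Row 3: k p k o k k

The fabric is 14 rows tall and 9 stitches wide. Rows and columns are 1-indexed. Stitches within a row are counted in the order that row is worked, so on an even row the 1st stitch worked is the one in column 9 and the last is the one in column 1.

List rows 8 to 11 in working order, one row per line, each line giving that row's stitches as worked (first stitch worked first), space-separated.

Result:
p k k p o k p k k
k p k o k k k p k
k x o k p k k x o
p p k p o k p p k

Derivation:
Row 8: chart row 2, WS - tiled (columns 1-9): p p k p o k p p k; work from column 9 back to 1 with k<->p swapped.
Row 9: chart row 3, RS - tile across columns 1-9 and work as-is.
Row 10: chart row 1, WS - tiled (columns 1-9): o x p p k p o x p; work from column 9 back to 1 with k<->p swapped.
Row 11: chart row 2, RS - tile across columns 1-9 and work as-is.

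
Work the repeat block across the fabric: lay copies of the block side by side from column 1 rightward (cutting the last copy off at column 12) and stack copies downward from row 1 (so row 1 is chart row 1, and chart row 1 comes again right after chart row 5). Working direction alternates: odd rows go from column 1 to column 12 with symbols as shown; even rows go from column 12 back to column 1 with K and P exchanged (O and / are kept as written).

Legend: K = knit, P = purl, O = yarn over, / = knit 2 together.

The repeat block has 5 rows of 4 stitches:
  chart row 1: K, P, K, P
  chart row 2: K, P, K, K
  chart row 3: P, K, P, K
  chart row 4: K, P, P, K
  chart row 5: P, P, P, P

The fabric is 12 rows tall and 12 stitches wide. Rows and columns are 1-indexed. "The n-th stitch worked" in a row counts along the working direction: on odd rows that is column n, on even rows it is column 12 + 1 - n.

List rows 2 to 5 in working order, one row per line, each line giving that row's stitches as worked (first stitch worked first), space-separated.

Result:
P P K P P P K P P P K P
P K P K P K P K P K P K
P K K P P K K P P K K P
P P P P P P P P P P P P

Derivation:
Row 2: chart row 2, WS - tiled (columns 1-12): K P K K K P K K K P K K; work from column 12 back to 1 with K<->P swapped.
Row 3: chart row 3, RS - tile across columns 1-12 and work as-is.
Row 4: chart row 4, WS - tiled (columns 1-12): K P P K K P P K K P P K; work from column 12 back to 1 with K<->P swapped.
Row 5: chart row 5, RS - tile across columns 1-12 and work as-is.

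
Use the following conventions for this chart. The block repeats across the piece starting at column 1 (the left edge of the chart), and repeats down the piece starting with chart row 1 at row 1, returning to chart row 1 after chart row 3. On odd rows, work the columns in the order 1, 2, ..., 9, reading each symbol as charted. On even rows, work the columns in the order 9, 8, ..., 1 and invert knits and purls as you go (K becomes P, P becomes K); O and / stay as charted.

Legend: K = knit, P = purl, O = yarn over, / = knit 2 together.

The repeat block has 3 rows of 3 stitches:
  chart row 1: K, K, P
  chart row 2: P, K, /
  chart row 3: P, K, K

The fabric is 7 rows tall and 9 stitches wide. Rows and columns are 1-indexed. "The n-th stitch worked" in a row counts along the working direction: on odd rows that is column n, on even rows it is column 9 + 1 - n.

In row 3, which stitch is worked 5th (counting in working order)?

For row 3: chart row = ((3-1) mod 3) + 1 = 3; this is a RS (odd) row.
Chart row 3 tiled across columns 1-9: P K K P K K P K K
Right side: take the tiled row as-is (worked left to right from column 1).
The 5th stitch worked is K.

Result:
K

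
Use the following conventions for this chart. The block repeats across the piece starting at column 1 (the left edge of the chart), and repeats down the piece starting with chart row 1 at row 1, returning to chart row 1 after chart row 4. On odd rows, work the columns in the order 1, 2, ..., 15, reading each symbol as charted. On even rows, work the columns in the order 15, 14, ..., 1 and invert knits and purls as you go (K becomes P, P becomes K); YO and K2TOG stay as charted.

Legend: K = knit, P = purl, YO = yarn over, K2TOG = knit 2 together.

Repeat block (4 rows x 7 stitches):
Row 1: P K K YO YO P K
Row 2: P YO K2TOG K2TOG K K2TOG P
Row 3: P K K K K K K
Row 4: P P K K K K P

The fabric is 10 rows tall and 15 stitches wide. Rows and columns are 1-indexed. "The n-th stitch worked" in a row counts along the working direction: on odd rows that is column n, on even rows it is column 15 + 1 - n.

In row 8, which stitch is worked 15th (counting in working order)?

Row 8: (8-1) mod 4 = 3, so use chart row 4. Even row -> WS.
Chart row 4 tiled across columns 1-15: P P K K K K P P P K K K K P P
WS row: flip the tiled sequence (start at column 15) and apply K<->P; YO and K2TOG stay.
Row 8 as worked: K K P P P P K K K P P P P K K
The 15th stitch worked is K.

Stitch:
K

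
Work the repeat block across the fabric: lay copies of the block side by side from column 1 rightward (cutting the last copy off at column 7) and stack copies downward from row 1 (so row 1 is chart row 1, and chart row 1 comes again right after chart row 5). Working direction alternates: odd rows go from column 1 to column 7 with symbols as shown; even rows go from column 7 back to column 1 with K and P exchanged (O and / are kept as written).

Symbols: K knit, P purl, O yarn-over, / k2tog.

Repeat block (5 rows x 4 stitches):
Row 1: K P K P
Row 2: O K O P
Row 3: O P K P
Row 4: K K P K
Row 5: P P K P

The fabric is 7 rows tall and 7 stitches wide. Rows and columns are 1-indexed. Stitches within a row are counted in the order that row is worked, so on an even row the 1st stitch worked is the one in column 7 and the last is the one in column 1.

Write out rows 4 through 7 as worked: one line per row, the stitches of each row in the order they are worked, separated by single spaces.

Result:
K P P P K P P
P P K P P P K
P K P K P K P
O K O P O K O

Derivation:
Row 4: chart row 4, WS - tiled (columns 1-7): K K P K K K P; work from column 7 back to 1 with K<->P swapped.
Row 5: chart row 5, RS - tile across columns 1-7 and work as-is.
Row 6: chart row 1, WS - tiled (columns 1-7): K P K P K P K; work from column 7 back to 1 with K<->P swapped.
Row 7: chart row 2, RS - tile across columns 1-7 and work as-is.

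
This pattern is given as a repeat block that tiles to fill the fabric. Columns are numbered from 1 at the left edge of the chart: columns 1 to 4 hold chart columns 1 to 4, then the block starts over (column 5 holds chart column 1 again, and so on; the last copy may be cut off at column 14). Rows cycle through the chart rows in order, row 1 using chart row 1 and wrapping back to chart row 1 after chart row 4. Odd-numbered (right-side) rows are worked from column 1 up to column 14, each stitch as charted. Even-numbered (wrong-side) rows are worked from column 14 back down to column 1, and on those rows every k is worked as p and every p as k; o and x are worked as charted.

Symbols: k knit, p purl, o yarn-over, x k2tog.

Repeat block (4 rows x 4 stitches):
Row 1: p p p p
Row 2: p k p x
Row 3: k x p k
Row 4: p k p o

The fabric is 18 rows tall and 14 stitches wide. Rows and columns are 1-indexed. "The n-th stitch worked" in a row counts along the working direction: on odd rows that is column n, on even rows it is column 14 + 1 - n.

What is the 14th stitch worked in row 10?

Stitch:
k

Derivation:
Row 10 uses chart row ((10-1) mod 4)+1 = 2. Row 10 is even, so WS.
Chart row 2 tiled across columns 1-14: p k p x p k p x p k p x p k
WS row: flip the tiled sequence (start at column 14) and apply k<->p; o and x stay.
Row 10 as worked: p k x k p k x k p k x k p k
Counting 14 along the worked row gives k.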